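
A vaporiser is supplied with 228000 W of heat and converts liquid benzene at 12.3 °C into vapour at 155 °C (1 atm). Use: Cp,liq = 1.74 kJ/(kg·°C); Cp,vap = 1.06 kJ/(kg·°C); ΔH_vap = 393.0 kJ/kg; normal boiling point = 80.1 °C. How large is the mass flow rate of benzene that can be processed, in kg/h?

Δh = 1.74×(80.1−12.3) + 393.0 + 1.06×(155−80.1) = 590.37 kJ/kg
Q = 228000 W = 228 kJ/s = 820800 kJ/h
ṁ = Q/Δh = 820800 / 590.37 = 1390.3 kg/h

ṁ = 1390 kg/h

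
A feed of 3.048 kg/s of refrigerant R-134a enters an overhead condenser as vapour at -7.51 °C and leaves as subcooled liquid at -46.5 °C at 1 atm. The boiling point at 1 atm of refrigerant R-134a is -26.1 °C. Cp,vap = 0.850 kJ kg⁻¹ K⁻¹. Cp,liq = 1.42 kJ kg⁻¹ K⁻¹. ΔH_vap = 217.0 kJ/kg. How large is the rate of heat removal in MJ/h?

vapour -7.51→-26.1 °C: -15.802 kJ/kg
condensation at -26.1 °C: -217 kJ/kg
liquid -26.1→-46.5 °C: -28.968 kJ/kg
Δh = -15.802 + -217 + -28.968 = -261.77 kJ/kg
Q = ṁ·Δh = 3.048 kg/s × -261.77 kJ/kg = -797.87 kJ/s
|Q| = 797.87 kW = 2872.3 MJ/h

Q_c = 2870 MJ/h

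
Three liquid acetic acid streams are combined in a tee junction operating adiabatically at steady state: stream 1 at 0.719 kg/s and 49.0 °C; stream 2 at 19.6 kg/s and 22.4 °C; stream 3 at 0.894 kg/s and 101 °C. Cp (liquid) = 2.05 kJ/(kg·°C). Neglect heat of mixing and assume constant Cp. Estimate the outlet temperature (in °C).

T_out = 26.6 °C

Energy balance with Q = 0: Σ ṁᵢCp,ᵢ(T_out − Tᵢ) = 0
T_out = Σ ṁᵢCp,ᵢTᵢ / Σ ṁᵢCp,ᵢ
      = 1157.4 / 43.487 = 26.614 °C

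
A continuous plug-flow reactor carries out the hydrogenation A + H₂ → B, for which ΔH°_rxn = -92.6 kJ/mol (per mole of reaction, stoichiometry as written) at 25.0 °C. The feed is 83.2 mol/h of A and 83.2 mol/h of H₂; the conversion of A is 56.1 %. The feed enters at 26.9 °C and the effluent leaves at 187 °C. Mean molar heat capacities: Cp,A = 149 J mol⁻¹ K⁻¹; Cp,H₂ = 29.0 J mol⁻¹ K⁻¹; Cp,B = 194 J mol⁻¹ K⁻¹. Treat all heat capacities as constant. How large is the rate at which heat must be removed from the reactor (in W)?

Extent of reaction ξ = 0.561 × 83.2 = 46.675 mol/h
Reaction term: ξ·ΔH°_rxn = 46.675 × -92.6 = -4322.1 kJ/h
Sensible, feed 26.9→25 °C: -28.138 kJ/h
Outlet flows (mol/h): A 36.525, H₂ 36.525, B 46.675
Sensible, products 25→187 °C: 2520.1 kJ/h
Q = ΔH = -1830.1 kJ/h = -0.50837 kW
Heat removed = 508.37 W

Q_out = 508 W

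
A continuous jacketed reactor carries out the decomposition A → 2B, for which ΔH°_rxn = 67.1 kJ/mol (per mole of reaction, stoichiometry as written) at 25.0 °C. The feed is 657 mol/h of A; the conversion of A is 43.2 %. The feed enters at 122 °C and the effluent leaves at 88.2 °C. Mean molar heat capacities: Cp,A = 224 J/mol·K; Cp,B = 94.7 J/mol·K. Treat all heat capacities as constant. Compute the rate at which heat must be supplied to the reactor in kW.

Q_in = 3.74 kW

Extent of reaction ξ = 0.432 × 657 = 283.82 mol/h
Reaction term: ξ·ΔH°_rxn = 283.82 × 67.1 = 19045 kJ/h
Sensible, feed 122→25 °C: -14275 kJ/h
Outlet flows (mol/h): A 373.18, B 567.65
Sensible, products 25→88.2 °C: 8680.4 kJ/h
Q = ΔH = 13450 kJ/h = 3.736 kW
Heat supplied = 3.736 kW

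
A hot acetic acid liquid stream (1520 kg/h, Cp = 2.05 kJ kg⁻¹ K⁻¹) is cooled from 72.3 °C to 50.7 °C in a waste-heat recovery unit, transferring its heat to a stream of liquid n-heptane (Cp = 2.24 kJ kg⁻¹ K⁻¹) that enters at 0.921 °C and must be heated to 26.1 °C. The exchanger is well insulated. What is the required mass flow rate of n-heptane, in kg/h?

ṁ_c = 1190 kg/h

Heat released by hot stream: Q = 1520 × 2.05 × (72.3 − 50.7) = 67306 kJ/h
Energy balance on cold side (adiabatic exchanger): Q = ṁ_c·Cp_c·(T_c,out − T_c,in)
ṁ_c = 67306 / [2.24 × (26.1 − 0.921)] = 1193.3 kg/h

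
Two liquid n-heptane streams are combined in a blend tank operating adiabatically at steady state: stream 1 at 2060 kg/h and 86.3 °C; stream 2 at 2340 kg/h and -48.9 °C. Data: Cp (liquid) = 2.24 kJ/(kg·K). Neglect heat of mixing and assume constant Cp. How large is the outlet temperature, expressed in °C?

No heat crosses the boundary, so H_out = H_in.
Σ ṁᵢCp,ᵢTᵢ = 2060×2.24×86.3 + 2340×2.24×-48.9 = 141910
Σ ṁᵢCp,ᵢ = 2060×2.24 + 2340×2.24 = 9856
T_out = 141910 / 9856 = 14.398 °C

T_out = 14.4 °C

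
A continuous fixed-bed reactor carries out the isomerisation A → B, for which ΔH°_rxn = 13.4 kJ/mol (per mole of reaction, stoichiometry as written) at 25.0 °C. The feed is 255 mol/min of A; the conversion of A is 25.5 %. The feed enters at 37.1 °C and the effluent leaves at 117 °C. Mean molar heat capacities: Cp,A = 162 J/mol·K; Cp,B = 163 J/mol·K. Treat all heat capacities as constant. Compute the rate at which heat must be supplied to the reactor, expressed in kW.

Extent of reaction ξ = 0.255 × 255 = 65.025 mol/min
Reaction term: ξ·ΔH°_rxn = 65.025 × 13.4 = 871.34 kJ/min
Sensible, feed 37.1→25 °C: -499.85 kJ/min
Outlet flows (mol/min): A 189.97, B 65.025
Sensible, products 25→117 °C: 3806.5 kJ/min
Q = ΔH = 4178 kJ/min = 69.633 kW
Heat supplied = 69.633 kW

Q_in = 69.6 kW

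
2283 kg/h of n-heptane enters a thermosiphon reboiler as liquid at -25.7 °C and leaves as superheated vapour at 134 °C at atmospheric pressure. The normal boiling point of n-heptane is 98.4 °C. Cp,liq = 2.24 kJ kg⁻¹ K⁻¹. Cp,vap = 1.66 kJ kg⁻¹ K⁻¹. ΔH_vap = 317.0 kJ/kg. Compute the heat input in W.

liquid -25.7→98.4 °C: 277.98 kJ/kg
vaporisation at 98.4 °C: 317 kJ/kg
vapour 98.4→134 °C: 59.096 kJ/kg
Δh = 277.98 + 317 + 59.096 = 654.08 kJ/kg
Q = ṁ·Δh = 2283 kg/h × 654.08 kJ/kg = 1.4933e+06 kJ/h
|Q| = 414.8 kW = 414800 W

Q = 415000 W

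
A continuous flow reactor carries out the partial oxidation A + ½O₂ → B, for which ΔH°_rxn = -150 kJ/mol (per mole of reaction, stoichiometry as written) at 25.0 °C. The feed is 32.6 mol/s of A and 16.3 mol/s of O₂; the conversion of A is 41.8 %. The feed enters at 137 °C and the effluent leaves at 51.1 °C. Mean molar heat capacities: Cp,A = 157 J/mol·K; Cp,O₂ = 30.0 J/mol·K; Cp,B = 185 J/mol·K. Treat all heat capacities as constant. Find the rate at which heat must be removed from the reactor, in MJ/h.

Extent of reaction ξ = 0.418 × 32.6 = 13.627 mol/s
Reaction term: ξ·ΔH°_rxn = 13.627 × -150 = -2044 kJ/s
Sensible, feed 137→25 °C: -628.01 kJ/s
Outlet flows (mol/s): A 18.973, O₂ 9.4866, B 13.627
Sensible, products 25→51.1 °C: 150.97 kJ/s
Q = ΔH = -2521.1 kJ/s = -2521.1 kW
Heat removed = 9075.8 MJ/h

Q_out = 9080 MJ/h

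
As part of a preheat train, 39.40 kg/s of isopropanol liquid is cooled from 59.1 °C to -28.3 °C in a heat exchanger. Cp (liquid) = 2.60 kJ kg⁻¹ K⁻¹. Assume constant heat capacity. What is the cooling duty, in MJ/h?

Q_c = 32200 MJ/h

Q = ṁ·Cp·ΔT = 39.40 × 2.60 × (-28.3 − 59.1) = -8953.3 kJ/s
Cooling duty = 32232 MJ/h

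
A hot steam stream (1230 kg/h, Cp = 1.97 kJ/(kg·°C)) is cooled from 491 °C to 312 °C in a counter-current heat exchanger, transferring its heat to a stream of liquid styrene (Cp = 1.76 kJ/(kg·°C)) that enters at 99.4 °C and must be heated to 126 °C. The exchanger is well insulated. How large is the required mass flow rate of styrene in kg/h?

ṁ_c = 9260 kg/h

Heat released by hot stream: Q = 1230 × 1.97 × (491 − 312) = 433730 kJ/h
Energy balance on cold side (adiabatic exchanger): Q = ṁ_c·Cp_c·(T_c,out − T_c,in)
ṁ_c = 433730 / [1.76 × (126 − 99.4)] = 9264.7 kg/h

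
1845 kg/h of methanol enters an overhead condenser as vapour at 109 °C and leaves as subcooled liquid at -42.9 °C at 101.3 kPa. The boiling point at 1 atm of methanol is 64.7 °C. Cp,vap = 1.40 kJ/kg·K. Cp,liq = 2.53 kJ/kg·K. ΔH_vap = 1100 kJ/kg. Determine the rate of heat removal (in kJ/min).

Q_c = 44100 kJ/min

vapour 109→64.7 °C: -62.02 kJ/kg
condensation at 64.7 °C: -1100 kJ/kg
liquid 64.7→-42.9 °C: -272.23 kJ/kg
Δh = -62.02 + -1100 + -272.23 = -1434.2 kJ/kg
Q = ṁ·Δh = 1845 kg/h × -1434.2 kJ/kg = -2.6462e+06 kJ/h
|Q| = 735.05 kW = 44103 kJ/min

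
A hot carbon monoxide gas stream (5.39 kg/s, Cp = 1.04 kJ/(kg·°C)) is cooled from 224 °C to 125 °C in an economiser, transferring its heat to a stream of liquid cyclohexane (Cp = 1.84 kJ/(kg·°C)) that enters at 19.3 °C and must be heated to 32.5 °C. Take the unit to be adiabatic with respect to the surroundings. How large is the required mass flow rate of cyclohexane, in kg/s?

ṁ_c = 22.8 kg/s

Heat released by hot stream: Q = 5.39 × 1.04 × (224 − 125) = 554.95 kJ/s
Energy balance on cold side (adiabatic exchanger): Q = ṁ_c·Cp_c·(T_c,out − T_c,in)
ṁ_c = 554.95 / [1.84 × (32.5 − 19.3)] = 22.849 kg/s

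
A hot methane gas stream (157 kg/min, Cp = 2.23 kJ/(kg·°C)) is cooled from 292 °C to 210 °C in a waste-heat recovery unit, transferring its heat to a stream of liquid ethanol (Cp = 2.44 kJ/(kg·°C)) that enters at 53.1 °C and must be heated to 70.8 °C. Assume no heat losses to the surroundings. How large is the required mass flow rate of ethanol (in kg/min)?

ṁ_c = 665 kg/min

Heat released by hot stream: Q = 157 × 2.23 × (292 − 210) = 28709 kJ/min
Energy balance on cold side (adiabatic exchanger): Q = ṁ_c·Cp_c·(T_c,out − T_c,in)
ṁ_c = 28709 / [2.44 × (70.8 − 53.1)] = 664.75 kg/min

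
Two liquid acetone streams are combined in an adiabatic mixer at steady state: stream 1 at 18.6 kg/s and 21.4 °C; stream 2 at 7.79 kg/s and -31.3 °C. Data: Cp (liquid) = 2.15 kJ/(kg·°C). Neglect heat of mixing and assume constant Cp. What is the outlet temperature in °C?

T_out = 5.84 °C

Adiabatic, steady state ⇒ Σ ṁᵢCp,ᵢ(T_out − Tᵢ) = 0
T_out = Σ ṁᵢCp,ᵢTᵢ / Σ ṁᵢCp,ᵢ
      = 331.56 / 56.739 = 5.8436 °C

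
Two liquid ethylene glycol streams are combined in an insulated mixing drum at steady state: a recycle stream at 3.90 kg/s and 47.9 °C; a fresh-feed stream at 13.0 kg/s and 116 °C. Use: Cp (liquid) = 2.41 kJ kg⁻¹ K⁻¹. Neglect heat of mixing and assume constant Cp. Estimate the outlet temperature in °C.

Adiabatic, steady state ⇒ Σ ṁᵢCp,ᵢ(T_out − Tᵢ) = 0
Σ ṁᵢCp,ᵢTᵢ = 3.90×2.41×47.9 + 13.0×2.41×116 = 4084.5
Σ ṁᵢCp,ᵢ = 3.90×2.41 + 13.0×2.41 = 40.729
T_out = 4084.5 / 40.729 = 100.28 °C

T_out = 100 °C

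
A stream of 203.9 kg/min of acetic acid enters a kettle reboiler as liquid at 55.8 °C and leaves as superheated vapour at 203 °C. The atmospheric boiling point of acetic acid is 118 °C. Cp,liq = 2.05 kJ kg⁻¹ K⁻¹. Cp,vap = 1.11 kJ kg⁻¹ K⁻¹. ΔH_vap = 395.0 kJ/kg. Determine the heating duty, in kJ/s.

Q = 2100 kJ/s

liquid 55.8→118 °C: 127.51 kJ/kg
vaporisation at 118 °C: 395 kJ/kg
vapour 118→203 °C: 94.35 kJ/kg
Δh = 127.51 + 395 + 94.35 = 616.86 kJ/kg
Q = ṁ·Δh = 203.9 kg/min × 616.86 kJ/kg = 125780 kJ/min
|Q| = 2096.3 kW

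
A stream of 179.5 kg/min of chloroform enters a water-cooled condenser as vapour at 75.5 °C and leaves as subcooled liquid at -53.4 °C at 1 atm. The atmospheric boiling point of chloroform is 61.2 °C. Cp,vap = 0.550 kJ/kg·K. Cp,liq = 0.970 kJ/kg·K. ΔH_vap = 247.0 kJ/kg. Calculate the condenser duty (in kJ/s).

vapour 75.5→61.2 °C: -7.865 kJ/kg
condensation at 61.2 °C: -247 kJ/kg
liquid 61.2→-53.4 °C: -111.16 kJ/kg
Δh = -7.865 + -247 + -111.16 = -366.03 kJ/kg
Q = ṁ·Δh = 179.5 kg/min × -366.03 kJ/kg = -65702 kJ/min
|Q| = 1095 kW

Q_c = 1100 kJ/s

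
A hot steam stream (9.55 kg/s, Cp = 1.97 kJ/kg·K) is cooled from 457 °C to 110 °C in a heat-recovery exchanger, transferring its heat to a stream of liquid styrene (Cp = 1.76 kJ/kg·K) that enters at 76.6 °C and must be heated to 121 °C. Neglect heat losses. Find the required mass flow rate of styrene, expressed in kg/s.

Heat released by hot stream: Q = 9.55 × 1.97 × (457 − 110) = 6528.3 kJ/s
Energy balance on cold side (adiabatic exchanger): Q = ṁ_c·Cp_c·(T_c,out − T_c,in)
ṁ_c = 6528.3 / [1.76 × (121 − 76.6)] = 83.542 kg/s

ṁ_c = 83.5 kg/s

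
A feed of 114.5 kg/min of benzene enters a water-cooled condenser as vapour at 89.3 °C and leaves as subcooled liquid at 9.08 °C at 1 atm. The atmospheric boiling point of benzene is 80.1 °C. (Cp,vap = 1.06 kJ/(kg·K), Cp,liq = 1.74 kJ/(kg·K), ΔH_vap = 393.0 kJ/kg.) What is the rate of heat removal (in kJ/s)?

Q_c = 1000 kJ/s

vapour 89.3→80.1 °C: -9.752 kJ/kg
condensation at 80.1 °C: -393 kJ/kg
liquid 80.1→9.08 °C: -123.57 kJ/kg
Δh = -9.752 + -393 + -123.57 = -526.33 kJ/kg
Q = ṁ·Δh = 114.5 kg/min × -526.33 kJ/kg = -60264 kJ/min
|Q| = 1004.4 kW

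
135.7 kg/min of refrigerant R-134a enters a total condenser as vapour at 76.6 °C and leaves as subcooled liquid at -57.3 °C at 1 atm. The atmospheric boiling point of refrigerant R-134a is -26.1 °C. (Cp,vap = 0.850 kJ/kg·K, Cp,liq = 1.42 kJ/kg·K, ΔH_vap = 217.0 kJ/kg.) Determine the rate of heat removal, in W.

Q_c = 788000 W

vapour 76.6→-26.1 °C: -87.295 kJ/kg
condensation at -26.1 °C: -217 kJ/kg
liquid -26.1→-57.3 °C: -44.304 kJ/kg
Δh = -87.295 + -217 + -44.304 = -348.6 kJ/kg
Q = ṁ·Δh = 135.7 kg/min × -348.6 kJ/kg = -47305 kJ/min
|Q| = 788.41 kW = 788410 W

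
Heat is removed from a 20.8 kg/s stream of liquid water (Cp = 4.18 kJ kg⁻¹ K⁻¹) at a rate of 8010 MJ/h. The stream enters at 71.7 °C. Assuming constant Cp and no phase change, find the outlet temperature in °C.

Q = 8010 MJ/h = 2225 kJ/s
ΔT = Q/(ṁ·Cp) = 2225/(20.8×4.18) = 25.591 K
T_out = 71.7 − 25.591 = 46.109 °C

T_out = 46.1 °C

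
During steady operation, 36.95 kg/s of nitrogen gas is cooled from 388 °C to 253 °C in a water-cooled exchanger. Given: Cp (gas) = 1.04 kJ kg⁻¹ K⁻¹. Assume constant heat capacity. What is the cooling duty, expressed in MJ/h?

Q_c = 18700 MJ/h

Q = ṁ·Cp·ΔT = 36.95 × 1.04 × (253 − 388) = -5187.8 kJ/s
Cooling duty = 18676 MJ/h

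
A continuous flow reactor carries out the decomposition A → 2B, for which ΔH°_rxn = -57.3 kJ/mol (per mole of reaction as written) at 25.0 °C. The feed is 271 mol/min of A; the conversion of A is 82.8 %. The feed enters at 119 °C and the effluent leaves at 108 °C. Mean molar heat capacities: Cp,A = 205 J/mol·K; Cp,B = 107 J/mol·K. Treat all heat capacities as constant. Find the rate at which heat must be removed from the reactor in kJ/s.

Extent of reaction ξ = 0.828 × 271 = 224.39 mol/min
Reaction term: ξ·ΔH°_rxn = 224.39 × -57.3 = -12857 kJ/min
Sensible, feed 119→25 °C: -5222.2 kJ/min
Outlet flows (mol/min): A 46.612, B 448.78
Sensible, products 25→108 °C: 4778.7 kJ/min
Q = ΔH = -13301 kJ/min = -221.68 kW
Heat removed = 221.68 kJ/s

Q_out = 222 kJ/s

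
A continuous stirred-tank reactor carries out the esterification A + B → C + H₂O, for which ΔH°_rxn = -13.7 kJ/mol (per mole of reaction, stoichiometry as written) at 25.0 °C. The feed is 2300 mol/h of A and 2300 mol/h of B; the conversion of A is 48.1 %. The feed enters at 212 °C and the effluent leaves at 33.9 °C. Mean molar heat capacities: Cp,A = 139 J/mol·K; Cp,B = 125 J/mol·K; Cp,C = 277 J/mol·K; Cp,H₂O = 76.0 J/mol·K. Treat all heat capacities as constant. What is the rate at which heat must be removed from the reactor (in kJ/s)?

Q_out = 34.0 kJ/s

Extent of reaction ξ = 0.481 × 2300 = 1106.3 mol/h
Reaction term: ξ·ΔH°_rxn = 1106.3 × -13.7 = -15156 kJ/h
Sensible, feed 212→25 °C: -113550 kJ/h
Outlet flows (mol/h): A 1193.7, B 1193.7, C 1106.3, H₂O 1106.3
Sensible, products 25→33.9 °C: 6280.4 kJ/h
Q = ΔH = -122420 kJ/h = -34.006 kW
Heat removed = 34.006 kJ/s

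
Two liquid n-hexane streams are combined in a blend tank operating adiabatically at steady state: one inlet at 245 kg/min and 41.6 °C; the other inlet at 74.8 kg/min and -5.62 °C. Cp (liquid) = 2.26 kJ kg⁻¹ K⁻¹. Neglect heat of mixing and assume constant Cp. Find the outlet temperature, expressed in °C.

Energy balance with Q = 0: Σ ṁᵢCp,ᵢ(T_out − Tᵢ) = 0
Σ ṁᵢCp,ᵢTᵢ = 245×2.26×41.6 + 74.8×2.26×-5.62 = 22084
Σ ṁᵢCp,ᵢ = 245×2.26 + 74.8×2.26 = 722.75
T_out = 22084 / 722.75 = 30.555 °C

T_out = 30.6 °C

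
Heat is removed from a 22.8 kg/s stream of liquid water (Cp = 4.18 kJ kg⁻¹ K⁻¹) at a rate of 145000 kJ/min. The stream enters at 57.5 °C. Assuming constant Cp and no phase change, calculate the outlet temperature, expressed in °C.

T_out = 32.1 °C

Q = 145000 kJ/min = 2416.7 kJ/s
ΔT = Q/(ṁ·Cp) = 2416.7/(22.8×4.18) = 25.357 K
T_out = 57.5 − 25.357 = 32.143 °C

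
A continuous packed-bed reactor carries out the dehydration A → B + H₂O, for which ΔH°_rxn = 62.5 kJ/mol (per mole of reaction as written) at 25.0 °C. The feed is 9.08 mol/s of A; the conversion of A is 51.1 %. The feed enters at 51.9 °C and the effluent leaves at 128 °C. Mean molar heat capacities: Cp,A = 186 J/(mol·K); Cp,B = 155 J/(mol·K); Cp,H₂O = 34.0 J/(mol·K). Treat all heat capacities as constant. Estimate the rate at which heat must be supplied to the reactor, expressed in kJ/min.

Q_in = 25200 kJ/min

Extent of reaction ξ = 0.511 × 9.08 = 4.6399 mol/s
Reaction term: ξ·ΔH°_rxn = 4.6399 × 62.5 = 289.99 kJ/s
Sensible, feed 51.9→25 °C: -45.431 kJ/s
Outlet flows (mol/s): A 4.4401, B 4.6399, H₂O 4.6399
Sensible, products 25→128 °C: 175.39 kJ/s
Q = ΔH = 419.95 kJ/s = 419.95 kW
Heat supplied = 25197 kJ/min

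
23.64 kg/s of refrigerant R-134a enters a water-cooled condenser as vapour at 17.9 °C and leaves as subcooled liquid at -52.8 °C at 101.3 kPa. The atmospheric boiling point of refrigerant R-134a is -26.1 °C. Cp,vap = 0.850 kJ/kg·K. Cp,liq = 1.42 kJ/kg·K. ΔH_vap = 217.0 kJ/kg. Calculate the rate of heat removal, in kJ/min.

Q_c = 415000 kJ/min

vapour 17.9→-26.1 °C: -37.4 kJ/kg
condensation at -26.1 °C: -217 kJ/kg
liquid -26.1→-52.8 °C: -37.914 kJ/kg
Δh = -37.4 + -217 + -37.914 = -292.31 kJ/kg
Q = ṁ·Δh = 23.64 kg/s × -292.31 kJ/kg = -6910.3 kJ/s
|Q| = 6910.3 kW = 414620 kJ/min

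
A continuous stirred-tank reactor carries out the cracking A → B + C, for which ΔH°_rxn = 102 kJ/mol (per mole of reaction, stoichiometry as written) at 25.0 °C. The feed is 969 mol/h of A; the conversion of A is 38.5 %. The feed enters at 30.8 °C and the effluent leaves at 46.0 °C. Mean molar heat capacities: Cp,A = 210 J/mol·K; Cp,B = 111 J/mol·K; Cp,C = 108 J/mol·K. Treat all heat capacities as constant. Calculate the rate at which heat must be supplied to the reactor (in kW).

Extent of reaction ξ = 0.385 × 969 = 373.06 mol/h
Reaction term: ξ·ΔH°_rxn = 373.06 × 102 = 38053 kJ/h
Sensible, feed 30.8→25 °C: -1180.2 kJ/h
Outlet flows (mol/h): A 595.93, B 373.06, C 373.06
Sensible, products 25→46.0 °C: 4343.8 kJ/h
Q = ΔH = 41216 kJ/h = 11.449 kW
Heat supplied = 11.449 kW

Q_in = 11.4 kW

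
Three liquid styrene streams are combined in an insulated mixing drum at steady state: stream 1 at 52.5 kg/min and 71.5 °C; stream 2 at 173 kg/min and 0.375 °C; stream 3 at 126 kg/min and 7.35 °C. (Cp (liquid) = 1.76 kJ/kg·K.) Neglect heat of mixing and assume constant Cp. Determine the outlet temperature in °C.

No heat crosses the boundary, so H_out = H_in.
T_out = Σ ṁᵢCp,ᵢTᵢ / Σ ṁᵢCp,ᵢ
      = 8350.7 / 618.64 = 13.499 °C

T_out = 13.5 °C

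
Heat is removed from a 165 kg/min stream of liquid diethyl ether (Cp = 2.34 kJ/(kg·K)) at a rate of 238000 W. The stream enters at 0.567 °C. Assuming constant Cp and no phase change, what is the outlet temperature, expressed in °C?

T_out = -36.4 °C

Q = 238000 W = 14280 kJ/min
ΔT = Q/(ṁ·Cp) = 14280/(165×2.34) = 36.985 K
T_out = 0.567 − 36.985 = -36.418 °C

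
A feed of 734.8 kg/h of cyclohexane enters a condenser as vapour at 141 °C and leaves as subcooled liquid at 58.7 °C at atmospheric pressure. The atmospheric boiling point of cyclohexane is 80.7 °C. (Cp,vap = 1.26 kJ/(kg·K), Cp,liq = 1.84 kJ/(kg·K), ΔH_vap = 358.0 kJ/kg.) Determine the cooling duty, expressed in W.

Q_c = 96800 W

vapour 141→80.7 °C: -75.978 kJ/kg
condensation at 80.7 °C: -358 kJ/kg
liquid 80.7→58.7 °C: -40.48 kJ/kg
Δh = -75.978 + -358 + -40.48 = -474.46 kJ/kg
Q = ṁ·Δh = 734.8 kg/h × -474.46 kJ/kg = -348630 kJ/h
|Q| = 96.842 kW = 96842 W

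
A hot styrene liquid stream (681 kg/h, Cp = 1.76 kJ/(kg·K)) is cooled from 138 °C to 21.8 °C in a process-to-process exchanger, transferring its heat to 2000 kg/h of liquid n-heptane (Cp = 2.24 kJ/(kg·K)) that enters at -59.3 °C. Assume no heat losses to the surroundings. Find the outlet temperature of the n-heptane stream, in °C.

T_c,out = -28.2 °C

Heat released by hot stream: Q = 681 × 1.76 × (138 − 21.8) = 139270 kJ/h
Energy balance on cold side (adiabatic exchanger): Q = ṁ_c·Cp_c·(T_c,out − T_c,in)
T_c,out = -59.3 + 139270/(2000 × 2.24) = -28.212 °C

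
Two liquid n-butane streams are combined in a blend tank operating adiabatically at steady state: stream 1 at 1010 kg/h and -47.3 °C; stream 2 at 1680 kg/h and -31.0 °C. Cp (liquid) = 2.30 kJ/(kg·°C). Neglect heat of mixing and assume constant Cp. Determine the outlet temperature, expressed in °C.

T_out = -37.1 °C

Energy balance with Q = 0: Σ ṁᵢCp,ᵢ(T_out − Tᵢ) = 0
T_out = Σ ṁᵢCp,ᵢTᵢ / Σ ṁᵢCp,ᵢ
      = -229660 / 6187 = -37.12 °C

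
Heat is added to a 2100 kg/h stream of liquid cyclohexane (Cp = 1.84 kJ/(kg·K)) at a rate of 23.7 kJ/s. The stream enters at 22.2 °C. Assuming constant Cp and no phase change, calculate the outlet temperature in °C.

Q = 23.7 kJ/s = 85320 kJ/h
ΔT = Q/(ṁ·Cp) = 85320/(2100×1.84) = 22.081 K
T_out = 22.2 + 22.081 = 44.281 °C

T_out = 44.3 °C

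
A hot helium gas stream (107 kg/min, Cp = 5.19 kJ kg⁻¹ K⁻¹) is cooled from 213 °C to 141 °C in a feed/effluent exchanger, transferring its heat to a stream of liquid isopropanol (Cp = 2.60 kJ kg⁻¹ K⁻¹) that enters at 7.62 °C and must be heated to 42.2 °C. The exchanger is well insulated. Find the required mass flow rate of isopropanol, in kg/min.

ṁ_c = 445 kg/min

Heat released by hot stream: Q = 107 × 5.19 × (213 − 141) = 39984 kJ/min
Energy balance on cold side (adiabatic exchanger): Q = ṁ_c·Cp_c·(T_c,out − T_c,in)
ṁ_c = 39984 / [2.60 × (42.2 − 7.62)] = 444.72 kg/min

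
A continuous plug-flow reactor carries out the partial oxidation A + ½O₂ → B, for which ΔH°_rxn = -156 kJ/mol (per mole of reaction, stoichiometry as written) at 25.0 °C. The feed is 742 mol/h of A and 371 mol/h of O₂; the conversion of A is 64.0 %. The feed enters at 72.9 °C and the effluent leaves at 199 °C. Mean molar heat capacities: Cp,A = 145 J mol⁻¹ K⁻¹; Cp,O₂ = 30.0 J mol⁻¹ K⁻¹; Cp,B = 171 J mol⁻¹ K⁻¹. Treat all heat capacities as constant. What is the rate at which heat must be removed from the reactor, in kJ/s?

Extent of reaction ξ = 0.640 × 742 = 474.88 mol/h
Reaction term: ξ·ΔH°_rxn = 474.88 × -156 = -74081 kJ/h
Sensible, feed 72.9→25 °C: -5686.7 kJ/h
Outlet flows (mol/h): A 267.12, O₂ 133.56, B 474.88
Sensible, products 25→199 °C: 21566 kJ/h
Q = ΔH = -58202 kJ/h = -16.167 kW
Heat removed = 16.167 kJ/s

Q_out = 16.2 kJ/s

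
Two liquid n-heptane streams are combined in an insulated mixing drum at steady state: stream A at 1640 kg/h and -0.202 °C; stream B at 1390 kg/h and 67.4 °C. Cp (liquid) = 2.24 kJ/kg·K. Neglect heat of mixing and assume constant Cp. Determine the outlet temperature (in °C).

T_out = 30.8 °C

No heat crosses the boundary, so H_out = H_in.
T_out = Σ ṁᵢCp,ᵢTᵢ / Σ ṁᵢCp,ᵢ
      = 209110 / 6787.2 = 30.81 °C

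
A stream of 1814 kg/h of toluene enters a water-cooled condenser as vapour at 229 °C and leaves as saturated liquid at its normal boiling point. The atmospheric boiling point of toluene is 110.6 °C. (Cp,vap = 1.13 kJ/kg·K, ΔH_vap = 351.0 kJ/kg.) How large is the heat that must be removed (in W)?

vapour 229→110.6 °C: -133.79 kJ/kg
condensation at 110.6 °C: -351 kJ/kg
Δh = -133.79 + -351 = -484.79 kJ/kg
Q = ṁ·Δh = 1814 kg/h × -484.79 kJ/kg = -879410 kJ/h
|Q| = 244.28 kW = 244280 W

Q_c = 244000 W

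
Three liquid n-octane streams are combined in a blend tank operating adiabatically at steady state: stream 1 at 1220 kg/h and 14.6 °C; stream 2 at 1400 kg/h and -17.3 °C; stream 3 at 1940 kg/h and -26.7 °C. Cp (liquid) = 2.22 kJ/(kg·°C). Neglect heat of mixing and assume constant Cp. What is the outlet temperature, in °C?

T_out = -12.8 °C

Adiabatic, steady state ⇒ Σ ṁᵢCp,ᵢ(T_out − Tᵢ) = 0
Σ ṁᵢCp,ᵢTᵢ = 1220×2.22×14.6 + 1400×2.22×-17.3 + 1940×2.22×-26.7 = -129220
Σ ṁᵢCp,ᵢ = 1220×2.22 + 1400×2.22 + 1940×2.22 = 10123
T_out = -129220 / 10123 = -12.764 °C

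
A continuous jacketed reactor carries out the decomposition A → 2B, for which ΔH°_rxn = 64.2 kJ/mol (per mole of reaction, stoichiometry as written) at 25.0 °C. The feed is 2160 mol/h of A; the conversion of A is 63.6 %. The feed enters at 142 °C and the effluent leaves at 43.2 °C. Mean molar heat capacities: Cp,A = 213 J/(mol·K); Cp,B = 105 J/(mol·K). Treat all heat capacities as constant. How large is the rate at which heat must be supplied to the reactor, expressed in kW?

Extent of reaction ξ = 0.636 × 2160 = 1373.8 mol/h
Reaction term: ξ·ΔH°_rxn = 1373.8 × 64.2 = 88195 kJ/h
Sensible, feed 142→25 °C: -53829 kJ/h
Outlet flows (mol/h): A 786.24, B 2747.5
Sensible, products 25→43.2 °C: 8298.4 kJ/h
Q = ΔH = 42664 kJ/h = 11.851 kW
Heat supplied = 11.851 kW

Q_in = 11.9 kW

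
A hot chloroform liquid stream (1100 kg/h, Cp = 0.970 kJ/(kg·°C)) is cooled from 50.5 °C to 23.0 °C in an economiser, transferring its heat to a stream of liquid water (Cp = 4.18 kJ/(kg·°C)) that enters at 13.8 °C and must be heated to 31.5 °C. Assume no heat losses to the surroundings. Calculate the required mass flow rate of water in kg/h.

Heat released by hot stream: Q = 1100 × 0.970 × (50.5 − 23.0) = 29342 kJ/h
Energy balance on cold side (adiabatic exchanger): Q = ṁ_c·Cp_c·(T_c,out − T_c,in)
ṁ_c = 29342 / [4.18 × (31.5 − 13.8)] = 396.6 kg/h

ṁ_c = 397 kg/h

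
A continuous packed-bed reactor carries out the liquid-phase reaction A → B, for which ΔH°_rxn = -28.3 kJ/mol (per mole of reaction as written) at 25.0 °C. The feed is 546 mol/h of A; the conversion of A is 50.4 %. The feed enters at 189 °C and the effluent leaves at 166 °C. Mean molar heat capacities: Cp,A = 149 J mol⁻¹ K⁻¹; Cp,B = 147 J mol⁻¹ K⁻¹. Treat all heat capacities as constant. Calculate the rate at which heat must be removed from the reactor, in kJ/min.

Extent of reaction ξ = 0.504 × 546 = 275.18 mol/h
Reaction term: ξ·ΔH°_rxn = 275.18 × -28.3 = -7787.7 kJ/h
Sensible, feed 189→25 °C: -13342 kJ/h
Outlet flows (mol/h): A 270.82, B 275.18
Sensible, products 25→166 °C: 11393 kJ/h
Q = ΔH = -9736.5 kJ/h = -2.7046 kW
Heat removed = 162.27 kJ/min

Q_out = 162 kJ/min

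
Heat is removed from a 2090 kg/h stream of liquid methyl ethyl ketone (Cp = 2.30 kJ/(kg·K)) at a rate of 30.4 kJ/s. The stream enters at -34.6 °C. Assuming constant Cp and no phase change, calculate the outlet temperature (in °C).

Q = 30.4 kJ/s = 109440 kJ/h
ΔT = Q/(ṁ·Cp) = 109440/(2090×2.30) = 22.767 K
T_out = -34.6 − 22.767 = -57.367 °C

T_out = -57.4 °C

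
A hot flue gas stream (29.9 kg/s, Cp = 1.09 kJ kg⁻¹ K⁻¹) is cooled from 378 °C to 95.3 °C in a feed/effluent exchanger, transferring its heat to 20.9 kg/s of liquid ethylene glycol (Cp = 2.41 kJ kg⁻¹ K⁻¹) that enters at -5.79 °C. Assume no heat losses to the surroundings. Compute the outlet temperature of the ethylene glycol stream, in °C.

T_c,out = 177 °C

Heat released by hot stream: Q = 29.9 × 1.09 × (378 − 95.3) = 9213.5 kJ/s
Energy balance on cold side (adiabatic exchanger): Q = ṁ_c·Cp_c·(T_c,out − T_c,in)
T_c,out = -5.79 + 9213.5/(20.9 × 2.41) = 177.13 °C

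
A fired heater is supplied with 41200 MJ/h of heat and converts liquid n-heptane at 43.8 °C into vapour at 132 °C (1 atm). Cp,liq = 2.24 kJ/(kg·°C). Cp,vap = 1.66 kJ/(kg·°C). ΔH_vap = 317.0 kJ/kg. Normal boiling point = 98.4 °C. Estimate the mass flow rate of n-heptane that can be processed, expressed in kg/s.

ṁ = 23.1 kg/s

Δh = 2.24×(98.4−43.8) + 317.0 + 1.66×(132−98.4) = 495.08 kJ/kg
Q = 41200 MJ/h = 11444 kJ/s = 11444 kJ/s
ṁ = Q/Δh = 11444 / 495.08 = 23.116 kg/s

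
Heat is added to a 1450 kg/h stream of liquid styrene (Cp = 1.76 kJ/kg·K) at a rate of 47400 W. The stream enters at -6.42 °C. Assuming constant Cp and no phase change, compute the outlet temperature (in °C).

T_out = 60.4 °C

Q = 47400 W = 170640 kJ/h
ΔT = Q/(ṁ·Cp) = 170640/(1450×1.76) = 66.865 K
T_out = -6.42 + 66.865 = 60.445 °C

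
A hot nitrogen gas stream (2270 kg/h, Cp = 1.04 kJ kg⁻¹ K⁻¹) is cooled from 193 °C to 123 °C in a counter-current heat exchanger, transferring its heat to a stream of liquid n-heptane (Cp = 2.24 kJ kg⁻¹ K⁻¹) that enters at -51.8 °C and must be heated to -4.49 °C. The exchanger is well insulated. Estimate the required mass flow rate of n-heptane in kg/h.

ṁ_c = 1560 kg/h

Heat released by hot stream: Q = 2270 × 1.04 × (193 − 123) = 165260 kJ/h
Energy balance on cold side (adiabatic exchanger): Q = ṁ_c·Cp_c·(T_c,out − T_c,in)
ṁ_c = 165260 / [2.24 × (-4.49 − -51.8)] = 1559.4 kg/h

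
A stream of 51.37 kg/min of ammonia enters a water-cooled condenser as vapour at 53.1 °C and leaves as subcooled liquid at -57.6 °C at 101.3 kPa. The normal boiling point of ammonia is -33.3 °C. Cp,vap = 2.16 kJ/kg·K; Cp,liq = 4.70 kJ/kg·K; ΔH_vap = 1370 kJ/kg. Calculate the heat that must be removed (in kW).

vapour 53.1→-33.3 °C: -186.62 kJ/kg
condensation at -33.3 °C: -1370 kJ/kg
liquid -33.3→-57.6 °C: -114.21 kJ/kg
Δh = -186.62 + -1370 + -114.21 = -1670.8 kJ/kg
Q = ṁ·Δh = 51.37 kg/min × -1670.8 kJ/kg = -85831 kJ/min
|Q| = 1430.5 kW

Q_c = 1430 kW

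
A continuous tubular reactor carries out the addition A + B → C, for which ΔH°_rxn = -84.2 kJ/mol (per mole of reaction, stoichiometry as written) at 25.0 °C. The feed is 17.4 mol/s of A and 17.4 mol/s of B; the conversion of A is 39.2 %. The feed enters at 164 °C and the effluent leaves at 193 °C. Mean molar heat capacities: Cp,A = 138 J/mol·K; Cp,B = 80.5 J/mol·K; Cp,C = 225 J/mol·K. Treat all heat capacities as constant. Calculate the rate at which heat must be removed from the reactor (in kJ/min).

Q_out = 27400 kJ/min

Extent of reaction ξ = 0.392 × 17.4 = 6.8208 mol/s
Reaction term: ξ·ΔH°_rxn = 6.8208 × -84.2 = -574.31 kJ/s
Sensible, feed 164→25 °C: -528.46 kJ/s
Outlet flows (mol/s): A 10.579, B 10.579, C 6.8208
Sensible, products 25→193 °C: 646.17 kJ/s
Q = ΔH = -456.61 kJ/s = -456.61 kW
Heat removed = 27396 kJ/min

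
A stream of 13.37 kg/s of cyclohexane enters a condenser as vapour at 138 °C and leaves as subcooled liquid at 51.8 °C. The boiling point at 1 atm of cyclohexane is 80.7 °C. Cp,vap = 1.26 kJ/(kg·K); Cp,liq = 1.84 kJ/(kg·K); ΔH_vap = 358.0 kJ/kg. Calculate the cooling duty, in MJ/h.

Q_c = 23300 MJ/h

vapour 138→80.7 °C: -72.198 kJ/kg
condensation at 80.7 °C: -358 kJ/kg
liquid 80.7→51.8 °C: -53.176 kJ/kg
Δh = -72.198 + -358 + -53.176 = -483.37 kJ/kg
Q = ṁ·Δh = 13.37 kg/s × -483.37 kJ/kg = -6462.7 kJ/s
|Q| = 6462.7 kW = 23266 MJ/h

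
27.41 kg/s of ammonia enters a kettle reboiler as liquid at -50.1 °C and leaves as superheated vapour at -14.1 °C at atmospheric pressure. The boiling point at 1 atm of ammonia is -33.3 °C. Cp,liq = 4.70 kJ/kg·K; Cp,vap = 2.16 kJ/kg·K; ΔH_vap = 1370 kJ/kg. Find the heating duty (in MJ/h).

Q = 147000 MJ/h

liquid -50.1→-33.3 °C: 78.96 kJ/kg
vaporisation at -33.3 °C: 1370 kJ/kg
vapour -33.3→-14.1 °C: 41.472 kJ/kg
Δh = 78.96 + 1370 + 41.472 = 1490.4 kJ/kg
Q = ṁ·Δh = 27.41 kg/s × 1490.4 kJ/kg = 40853 kJ/s
|Q| = 40853 kW = 147070 MJ/h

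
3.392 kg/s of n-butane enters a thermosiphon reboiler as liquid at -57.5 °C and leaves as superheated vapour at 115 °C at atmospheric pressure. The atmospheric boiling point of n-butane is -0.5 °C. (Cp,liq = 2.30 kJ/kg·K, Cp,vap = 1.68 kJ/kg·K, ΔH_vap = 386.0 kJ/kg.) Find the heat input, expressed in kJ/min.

liquid -57.5→-0.5 °C: 131.1 kJ/kg
vaporisation at -0.5 °C: 386 kJ/kg
vapour -0.5→115 °C: 194.04 kJ/kg
Δh = 131.1 + 386 + 194.04 = 711.14 kJ/kg
Q = ṁ·Δh = 3.392 kg/s × 711.14 kJ/kg = 2412.2 kJ/s
|Q| = 2412.2 kW = 144730 kJ/min

Q = 145000 kJ/min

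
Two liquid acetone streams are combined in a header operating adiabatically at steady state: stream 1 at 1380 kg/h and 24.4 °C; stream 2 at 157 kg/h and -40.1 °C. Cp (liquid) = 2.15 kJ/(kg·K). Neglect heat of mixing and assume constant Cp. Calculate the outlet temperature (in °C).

T_out = 17.8 °C

No heat crosses the boundary, so H_out = H_in.
Σ ṁᵢCp,ᵢTᵢ = 1380×2.15×24.4 + 157×2.15×-40.1 = 58859
Σ ṁᵢCp,ᵢ = 1380×2.15 + 157×2.15 = 3304.6
T_out = 58859 / 3304.6 = 17.812 °C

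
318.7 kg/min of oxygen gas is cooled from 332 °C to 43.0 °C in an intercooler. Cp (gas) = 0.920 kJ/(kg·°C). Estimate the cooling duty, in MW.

Q_c = 1.41 MW

Q = ṁ·Cp·ΔT = 318.7 × 0.920 × (43.0 − 332) = -84736 kJ/min
Converting: 84736 / 60 s = 1412.3 kW
Cooling duty = 1.4123 MW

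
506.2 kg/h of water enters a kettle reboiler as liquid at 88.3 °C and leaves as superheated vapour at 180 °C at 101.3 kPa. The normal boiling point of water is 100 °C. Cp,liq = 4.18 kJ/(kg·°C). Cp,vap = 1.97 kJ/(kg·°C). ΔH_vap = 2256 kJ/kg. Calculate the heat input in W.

liquid 88.3→100 °C: 48.906 kJ/kg
vaporisation at 100 °C: 2256 kJ/kg
vapour 100→180 °C: 157.6 kJ/kg
Δh = 48.906 + 2256 + 157.6 = 2462.5 kJ/kg
Q = ṁ·Δh = 506.2 kg/h × 2462.5 kJ/kg = 1.2465e+06 kJ/h
|Q| = 346.26 kW = 346260 W

Q = 346000 W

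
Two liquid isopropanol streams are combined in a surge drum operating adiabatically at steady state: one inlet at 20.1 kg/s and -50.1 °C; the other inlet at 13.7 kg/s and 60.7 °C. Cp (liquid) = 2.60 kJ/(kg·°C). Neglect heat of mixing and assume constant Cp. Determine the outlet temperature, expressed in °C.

T_out = -5.19 °C

No heat crosses the boundary, so H_out = H_in.
Σ ṁᵢCp,ᵢTᵢ = 20.1×2.60×-50.1 + 13.7×2.60×60.7 = -456.09
Σ ṁᵢCp,ᵢ = 20.1×2.60 + 13.7×2.60 = 87.88
T_out = -456.09 / 87.88 = -5.1899 °C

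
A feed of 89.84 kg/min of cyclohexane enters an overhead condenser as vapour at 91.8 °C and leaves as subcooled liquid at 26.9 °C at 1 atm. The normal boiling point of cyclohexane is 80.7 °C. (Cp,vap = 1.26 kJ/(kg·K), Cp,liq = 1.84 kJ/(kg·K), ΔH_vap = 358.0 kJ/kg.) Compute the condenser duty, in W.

Q_c = 705000 W

vapour 91.8→80.7 °C: -13.986 kJ/kg
condensation at 80.7 °C: -358 kJ/kg
liquid 80.7→26.9 °C: -98.992 kJ/kg
Δh = -13.986 + -358 + -98.992 = -470.98 kJ/kg
Q = ṁ·Δh = 89.84 kg/min × -470.98 kJ/kg = -42313 kJ/min
|Q| = 705.21 kW = 705210 W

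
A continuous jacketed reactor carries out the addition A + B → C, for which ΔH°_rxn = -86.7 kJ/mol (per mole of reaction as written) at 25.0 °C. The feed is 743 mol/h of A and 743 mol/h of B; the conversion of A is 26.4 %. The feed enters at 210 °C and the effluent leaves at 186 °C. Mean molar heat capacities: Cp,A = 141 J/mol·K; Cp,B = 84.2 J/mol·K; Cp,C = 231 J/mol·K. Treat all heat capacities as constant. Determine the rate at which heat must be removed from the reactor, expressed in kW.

Extent of reaction ξ = 0.264 × 743 = 196.15 mol/h
Reaction term: ξ·ΔH°_rxn = 196.15 × -86.7 = -17006 kJ/h
Sensible, feed 210→25 °C: -30955 kJ/h
Outlet flows (mol/h): A 546.85, B 546.85, C 196.15
Sensible, products 25→186 °C: 27122 kJ/h
Q = ΔH = -20839 kJ/h = -5.7886 kW
Heat removed = 5.7886 kW

Q_out = 5.79 kW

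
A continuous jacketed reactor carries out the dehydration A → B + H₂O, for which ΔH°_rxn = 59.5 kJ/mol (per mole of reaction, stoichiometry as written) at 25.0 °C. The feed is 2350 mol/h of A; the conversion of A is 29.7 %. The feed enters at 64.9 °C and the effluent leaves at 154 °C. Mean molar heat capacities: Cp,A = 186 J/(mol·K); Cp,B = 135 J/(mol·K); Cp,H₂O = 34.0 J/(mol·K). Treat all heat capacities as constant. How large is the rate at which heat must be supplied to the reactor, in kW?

Q_in = 21.9 kW

Extent of reaction ξ = 0.297 × 2350 = 697.95 mol/h
Reaction term: ξ·ΔH°_rxn = 697.95 × 59.5 = 41528 kJ/h
Sensible, feed 64.9→25 °C: -17440 kJ/h
Outlet flows (mol/h): A 1652.1, B 697.95, H₂O 697.95
Sensible, products 25→154 °C: 54855 kJ/h
Q = ΔH = 78943 kJ/h = 21.929 kW
Heat supplied = 21.929 kW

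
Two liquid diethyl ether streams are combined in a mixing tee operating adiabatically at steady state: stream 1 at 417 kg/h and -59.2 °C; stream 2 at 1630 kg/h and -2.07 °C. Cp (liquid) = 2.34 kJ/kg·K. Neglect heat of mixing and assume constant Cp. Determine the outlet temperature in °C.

T_out = -13.7 °C

Energy balance with Q = 0: Σ ṁᵢCp,ᵢ(T_out − Tᵢ) = 0
T_out = Σ ṁᵢCp,ᵢTᵢ / Σ ṁᵢCp,ᵢ
      = -65662 / 4790 = -13.708 °C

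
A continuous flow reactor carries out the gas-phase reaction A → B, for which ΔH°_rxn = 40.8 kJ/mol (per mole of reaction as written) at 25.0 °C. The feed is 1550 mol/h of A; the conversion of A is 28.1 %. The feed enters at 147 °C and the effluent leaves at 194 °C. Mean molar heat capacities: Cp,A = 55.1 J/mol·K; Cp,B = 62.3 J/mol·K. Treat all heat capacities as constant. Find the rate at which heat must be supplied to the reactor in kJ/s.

Q_in = 6.20 kJ/s

Extent of reaction ξ = 0.281 × 1550 = 435.55 mol/h
Reaction term: ξ·ΔH°_rxn = 435.55 × 40.8 = 17770 kJ/h
Sensible, feed 147→25 °C: -10419 kJ/h
Outlet flows (mol/h): A 1114.4, B 435.55
Sensible, products 25→194 °C: 14963 kJ/h
Q = ΔH = 22314 kJ/h = 6.1985 kW
Heat supplied = 6.1985 kJ/s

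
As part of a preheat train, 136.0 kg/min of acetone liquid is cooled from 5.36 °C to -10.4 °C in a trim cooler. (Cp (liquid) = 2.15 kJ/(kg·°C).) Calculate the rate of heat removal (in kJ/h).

Q = ṁ·Cp·ΔT = 136.0 × 2.15 × (-10.4 − 5.36) = -4608.2 kJ/min
Converting: 4608.2 / 60 s = 76.804 kW
Cooling duty = 276490 kJ/h

Q_c = 276000 kJ/h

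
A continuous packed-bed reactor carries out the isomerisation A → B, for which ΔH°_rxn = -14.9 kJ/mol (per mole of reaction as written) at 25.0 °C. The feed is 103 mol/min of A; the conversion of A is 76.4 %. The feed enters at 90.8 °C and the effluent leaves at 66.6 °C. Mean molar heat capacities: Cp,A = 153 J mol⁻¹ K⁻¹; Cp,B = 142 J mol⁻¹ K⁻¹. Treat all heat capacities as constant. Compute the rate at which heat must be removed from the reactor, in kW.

Extent of reaction ξ = 0.764 × 103 = 78.692 mol/min
Reaction term: ξ·ΔH°_rxn = 78.692 × -14.9 = -1172.5 kJ/min
Sensible, feed 90.8→25 °C: -1036.9 kJ/min
Outlet flows (mol/min): A 24.308, B 78.692
Sensible, products 25→66.6 °C: 619.56 kJ/min
Q = ΔH = -1589.9 kJ/min = -26.498 kW
Heat removed = 26.498 kW

Q_out = 26.5 kW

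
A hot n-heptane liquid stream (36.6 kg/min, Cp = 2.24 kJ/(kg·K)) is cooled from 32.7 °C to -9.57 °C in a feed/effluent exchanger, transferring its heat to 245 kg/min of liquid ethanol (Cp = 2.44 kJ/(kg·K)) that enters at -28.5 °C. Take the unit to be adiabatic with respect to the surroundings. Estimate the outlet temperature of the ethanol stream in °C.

Heat released by hot stream: Q = 36.6 × 2.24 × (32.7 − -9.57) = 3465.5 kJ/min
Energy balance on cold side (adiabatic exchanger): Q = ṁ_c·Cp_c·(T_c,out − T_c,in)
T_c,out = -28.5 + 3465.5/(245 × 2.44) = -22.703 °C

T_c,out = -22.7 °C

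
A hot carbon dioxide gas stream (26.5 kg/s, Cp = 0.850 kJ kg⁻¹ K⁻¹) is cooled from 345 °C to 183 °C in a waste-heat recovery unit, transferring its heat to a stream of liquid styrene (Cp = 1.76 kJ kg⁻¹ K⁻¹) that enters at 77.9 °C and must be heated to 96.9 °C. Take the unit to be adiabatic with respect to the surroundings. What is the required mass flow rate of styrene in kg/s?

ṁ_c = 109 kg/s

Heat released by hot stream: Q = 26.5 × 0.850 × (345 − 183) = 3649 kJ/s
Energy balance on cold side (adiabatic exchanger): Q = ṁ_c·Cp_c·(T_c,out − T_c,in)
ṁ_c = 3649 / [1.76 × (96.9 − 77.9)] = 109.12 kg/s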